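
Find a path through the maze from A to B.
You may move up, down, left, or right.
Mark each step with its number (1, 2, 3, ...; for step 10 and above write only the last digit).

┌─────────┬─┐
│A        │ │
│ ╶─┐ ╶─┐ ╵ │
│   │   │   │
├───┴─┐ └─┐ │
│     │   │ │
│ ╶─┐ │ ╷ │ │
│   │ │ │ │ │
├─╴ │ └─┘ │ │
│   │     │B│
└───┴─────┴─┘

Finding the shortest path through the maze:
Path length: 9 steps
Directions: right → right → right → right → down → right → down → down → down

Solution:

┌─────────┬─┐
│A 1 2 3 4│ │
│ ╶─┐ ╶─┐ ╵ │
│   │   │5 6│
├───┴─┐ └─┐ │
│     │   │7│
│ ╶─┐ │ ╷ │ │
│   │ │ │ │8│
├─╴ │ └─┘ │ │
│   │     │B│
└───┴─────┴─┘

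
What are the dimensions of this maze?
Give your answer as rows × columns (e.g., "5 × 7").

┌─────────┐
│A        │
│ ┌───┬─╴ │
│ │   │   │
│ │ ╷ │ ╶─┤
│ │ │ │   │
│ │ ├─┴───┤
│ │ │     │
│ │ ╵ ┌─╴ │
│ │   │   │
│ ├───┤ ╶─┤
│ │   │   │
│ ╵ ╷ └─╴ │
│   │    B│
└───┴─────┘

Counting the maze dimensions:
Rows (vertical): 7
Columns (horizontal): 5
Dimensions: 7 × 5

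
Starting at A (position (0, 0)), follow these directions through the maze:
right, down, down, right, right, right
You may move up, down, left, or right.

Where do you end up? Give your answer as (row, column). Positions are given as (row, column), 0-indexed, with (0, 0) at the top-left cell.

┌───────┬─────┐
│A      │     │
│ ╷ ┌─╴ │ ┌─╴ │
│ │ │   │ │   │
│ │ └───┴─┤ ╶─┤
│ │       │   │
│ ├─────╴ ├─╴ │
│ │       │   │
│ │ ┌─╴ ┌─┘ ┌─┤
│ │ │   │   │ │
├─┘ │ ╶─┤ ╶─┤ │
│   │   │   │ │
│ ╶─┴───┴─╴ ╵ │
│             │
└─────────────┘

Following directions step by step:
Start: (0, 0)
  right: (0, 0) → (0, 1)
  down: (0, 1) → (1, 1)
  down: (1, 1) → (2, 1)
  right: (2, 1) → (2, 2)
  right: (2, 2) → (2, 3)
  right: (2, 3) → (2, 4)
Final position: (2, 4)

Path taken:

┌───────┬─────┐
│A ↓    │     │
│ ╷ ┌─╴ │ ┌─╴ │
│ │↓│   │ │   │
│ │ └───┴─┤ ╶─┤
│ │↳ → → B│   │
│ ├─────╴ ├─╴ │
│ │       │   │
│ │ ┌─╴ ┌─┘ ┌─┤
│ │ │   │   │ │
├─┘ │ ╶─┤ ╶─┤ │
│   │   │   │ │
│ ╶─┴───┴─╴ ╵ │
│             │
└─────────────┘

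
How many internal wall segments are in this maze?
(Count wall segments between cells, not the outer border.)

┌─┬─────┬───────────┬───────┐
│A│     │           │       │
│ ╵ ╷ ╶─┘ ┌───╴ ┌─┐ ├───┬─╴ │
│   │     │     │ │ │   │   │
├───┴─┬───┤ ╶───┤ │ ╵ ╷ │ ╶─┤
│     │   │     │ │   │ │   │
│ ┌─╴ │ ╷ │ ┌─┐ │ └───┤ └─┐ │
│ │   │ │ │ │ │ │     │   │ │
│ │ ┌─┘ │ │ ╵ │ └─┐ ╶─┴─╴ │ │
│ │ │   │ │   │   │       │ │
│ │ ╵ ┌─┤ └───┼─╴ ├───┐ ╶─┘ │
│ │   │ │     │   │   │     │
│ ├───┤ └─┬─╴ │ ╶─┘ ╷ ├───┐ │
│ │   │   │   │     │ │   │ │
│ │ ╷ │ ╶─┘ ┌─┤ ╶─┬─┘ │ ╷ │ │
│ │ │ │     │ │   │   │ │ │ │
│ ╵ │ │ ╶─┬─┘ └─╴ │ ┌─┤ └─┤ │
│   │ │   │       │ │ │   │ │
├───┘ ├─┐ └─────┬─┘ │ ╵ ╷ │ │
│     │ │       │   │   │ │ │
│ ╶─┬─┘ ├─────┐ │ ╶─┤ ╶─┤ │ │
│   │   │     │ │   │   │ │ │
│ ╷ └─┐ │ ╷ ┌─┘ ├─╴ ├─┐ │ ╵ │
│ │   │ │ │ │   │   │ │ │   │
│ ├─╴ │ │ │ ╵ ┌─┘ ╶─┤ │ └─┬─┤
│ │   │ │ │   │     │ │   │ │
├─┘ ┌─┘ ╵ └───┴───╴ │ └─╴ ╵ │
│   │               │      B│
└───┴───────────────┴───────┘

Counting internal wall segments:
Total internal walls: 169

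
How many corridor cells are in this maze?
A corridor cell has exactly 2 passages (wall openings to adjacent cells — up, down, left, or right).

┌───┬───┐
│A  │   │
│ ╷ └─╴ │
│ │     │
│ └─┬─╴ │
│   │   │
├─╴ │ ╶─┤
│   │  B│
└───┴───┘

Counting cells with exactly 2 passages:
Total corridor cells: 12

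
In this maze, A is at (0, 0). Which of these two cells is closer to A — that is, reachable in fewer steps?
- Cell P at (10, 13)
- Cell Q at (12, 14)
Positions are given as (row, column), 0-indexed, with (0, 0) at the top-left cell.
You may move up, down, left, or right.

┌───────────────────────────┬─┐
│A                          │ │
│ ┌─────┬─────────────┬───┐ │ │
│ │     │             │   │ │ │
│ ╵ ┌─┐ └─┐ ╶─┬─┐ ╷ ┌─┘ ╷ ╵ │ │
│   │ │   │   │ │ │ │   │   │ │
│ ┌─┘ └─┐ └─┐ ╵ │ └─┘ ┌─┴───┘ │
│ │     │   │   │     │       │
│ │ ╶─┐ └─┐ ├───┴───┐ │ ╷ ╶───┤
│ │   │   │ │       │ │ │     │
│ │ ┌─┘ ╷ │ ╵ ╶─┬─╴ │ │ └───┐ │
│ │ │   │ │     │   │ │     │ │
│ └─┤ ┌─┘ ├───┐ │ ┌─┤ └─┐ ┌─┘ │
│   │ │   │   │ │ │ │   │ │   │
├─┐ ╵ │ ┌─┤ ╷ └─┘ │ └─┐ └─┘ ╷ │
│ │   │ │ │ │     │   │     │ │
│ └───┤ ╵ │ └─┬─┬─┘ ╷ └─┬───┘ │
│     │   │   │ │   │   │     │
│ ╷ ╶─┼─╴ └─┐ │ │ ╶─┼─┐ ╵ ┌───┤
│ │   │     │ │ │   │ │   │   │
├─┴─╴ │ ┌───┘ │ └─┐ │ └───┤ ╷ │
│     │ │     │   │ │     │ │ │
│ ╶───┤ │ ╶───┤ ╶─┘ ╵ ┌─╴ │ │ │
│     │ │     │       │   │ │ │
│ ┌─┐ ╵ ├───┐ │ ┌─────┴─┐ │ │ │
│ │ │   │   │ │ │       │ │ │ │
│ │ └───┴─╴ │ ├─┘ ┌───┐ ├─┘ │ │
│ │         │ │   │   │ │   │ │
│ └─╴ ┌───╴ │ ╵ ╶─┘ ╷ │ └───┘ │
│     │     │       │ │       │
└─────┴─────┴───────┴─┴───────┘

Shortest path A → P at (10, 13): 57 steps
Shortest path A → Q at (12, 14): 52 steps

Q is closer (52 steps vs 57 steps).

Path to P:

┌───────────────────────────┬─┐
│A                          │ │
│ ┌─────┬─────────────┬───┐ │ │
│↓│↱ → ↓│             │   │ │ │
│ ╵ ┌─┐ └─┐ ╶─┬─┐ ╷ ┌─┘ ╷ ╵ │ │
│↳ ↑│ │↳ ↓│   │ │ │ │   │   │ │
│ ┌─┘ └─┐ └─┐ ╵ │ └─┘ ┌─┴───┘ │
│ │     │↳ ↓│   │     │       │
│ │ ╶─┐ └─┐ ├───┴───┐ │ ╷ ╶───┤
│ │   │   │↓│↱ → → ↓│ │ │     │
│ │ ┌─┘ ╷ │ ╵ ╶─┬─╴ │ │ └───┐ │
│ │ │   │ │↳ ↑  │↓ ↲│ │     │ │
│ └─┤ ┌─┘ ├───┐ │ ┌─┤ └─┐ ┌─┘ │
│   │ │   │↓ ↰│ │↓│ │   │ │   │
├─┐ ╵ │ ┌─┤ ╷ └─┘ │ └─┐ └─┘ ╷ │
│ │   │ │ │↓│↑ ← ↲│   │     │ │
│ └───┤ ╵ │ └─┬─┬─┘ ╷ └─┬───┘ │
│     │   │↳ ↓│ │   │   │     │
│ ╷ ╶─┼─╴ └─┐ │ │ ╶─┼─┐ ╵ ┌───┤
│ │   │     │↓│ │   │ │   │↓ ↰│
├─┴─╴ │ ┌───┘ │ └─┐ │ └───┤ ╷ │
│     │ │↓ ← ↲│   │ │     │P│↑│
│ ╶───┤ │ ╶───┤ ╶─┘ ╵ ┌─╴ │ │ │
│     │ │↳ → ↓│       │   │ │↑│
│ ┌─┐ ╵ ├───┐ │ ┌─────┴─┐ │ │ │
│ │ │   │   │↓│ │↱ → → ↓│ │ │↑│
│ │ └───┴─╴ │ ├─┘ ┌───┐ ├─┘ │ │
│ │         │↓│↱ ↑│   │↓│   │↑│
│ └─╴ ┌───╴ │ ╵ ╶─┘ ╷ │ └───┘ │
│     │     │↳ ↑    │ │↳ → → ↑│
└─────┴─────┴───────┴─┴───────┘

Path to Q:

┌───────────────────────────┬─┐
│A                          │ │
│ ┌─────┬─────────────┬───┐ │ │
│↓│↱ → ↓│             │   │ │ │
│ ╵ ┌─┐ └─┐ ╶─┬─┐ ╷ ┌─┘ ╷ ╵ │ │
│↳ ↑│ │↳ ↓│   │ │ │ │   │   │ │
│ ┌─┘ └─┐ └─┐ ╵ │ └─┘ ┌─┴───┘ │
│ │     │↳ ↓│   │     │       │
│ │ ╶─┐ └─┐ ├───┴───┐ │ ╷ ╶───┤
│ │   │   │↓│↱ → → ↓│ │ │     │
│ │ ┌─┘ ╷ │ ╵ ╶─┬─╴ │ │ └───┐ │
│ │ │   │ │↳ ↑  │↓ ↲│ │     │ │
│ └─┤ ┌─┘ ├───┐ │ ┌─┤ └─┐ ┌─┘ │
│   │ │   │↓ ↰│ │↓│ │   │ │   │
├─┐ ╵ │ ┌─┤ ╷ └─┘ │ └─┐ └─┘ ╷ │
│ │   │ │ │↓│↑ ← ↲│   │     │ │
│ └───┤ ╵ │ └─┬─┬─┘ ╷ └─┬───┘ │
│     │   │↳ ↓│ │   │   │     │
│ ╷ ╶─┼─╴ └─┐ │ │ ╶─┼─┐ ╵ ┌───┤
│ │   │     │↓│ │   │ │   │   │
├─┴─╴ │ ┌───┘ │ └─┐ │ └───┤ ╷ │
│     │ │↓ ← ↲│   │ │     │ │ │
│ ╶───┤ │ ╶───┤ ╶─┘ ╵ ┌─╴ │ │ │
│     │ │↳ → ↓│       │   │ │ │
│ ┌─┐ ╵ ├───┐ │ ┌─────┴─┐ │ │ │
│ │ │   │   │↓│ │↱ → → ↓│ │ │Q│
│ │ └───┴─╴ │ ├─┘ ┌───┐ ├─┘ │ │
│ │         │↓│↱ ↑│   │↓│   │↑│
│ └─╴ ┌───╴ │ ╵ ╶─┘ ╷ │ └───┘ │
│     │     │↳ ↑    │ │↳ → → ↑│
└─────┴─────┴───────┴─┴───────┘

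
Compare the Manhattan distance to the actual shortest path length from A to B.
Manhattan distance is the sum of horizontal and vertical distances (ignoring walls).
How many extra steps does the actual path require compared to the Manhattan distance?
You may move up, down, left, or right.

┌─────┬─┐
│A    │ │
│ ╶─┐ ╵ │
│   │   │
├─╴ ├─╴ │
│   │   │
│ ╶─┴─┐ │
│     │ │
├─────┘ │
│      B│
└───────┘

Manhattan distance: |4 - 0| + |3 - 0| = 7
Actual path length: 7
Extra steps: 7 - 7 = 0

Solution:

┌─────┬─┐
│A → ↓│ │
│ ╶─┐ ╵ │
│   │↳ ↓│
├─╴ ├─╴ │
│   │  ↓│
│ ╶─┴─┐ │
│     │↓│
├─────┘ │
│      B│
└───────┘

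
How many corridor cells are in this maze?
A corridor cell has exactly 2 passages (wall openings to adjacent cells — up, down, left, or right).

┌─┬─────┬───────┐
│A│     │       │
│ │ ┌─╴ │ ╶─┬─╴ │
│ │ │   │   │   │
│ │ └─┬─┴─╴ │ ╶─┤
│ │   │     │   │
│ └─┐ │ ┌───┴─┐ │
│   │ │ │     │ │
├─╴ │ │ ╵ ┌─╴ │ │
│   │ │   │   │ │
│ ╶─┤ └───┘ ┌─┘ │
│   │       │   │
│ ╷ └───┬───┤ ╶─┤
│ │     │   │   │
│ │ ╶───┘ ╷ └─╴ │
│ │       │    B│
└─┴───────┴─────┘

Counting cells with exactly 2 passages:
Total corridor cells: 58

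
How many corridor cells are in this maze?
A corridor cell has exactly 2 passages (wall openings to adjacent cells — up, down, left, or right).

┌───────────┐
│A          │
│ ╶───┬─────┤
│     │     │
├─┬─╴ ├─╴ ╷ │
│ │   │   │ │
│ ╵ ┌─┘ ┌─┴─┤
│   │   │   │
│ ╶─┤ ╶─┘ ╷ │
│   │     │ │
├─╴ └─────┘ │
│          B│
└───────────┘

Counting cells with exactly 2 passages:
Total corridor cells: 28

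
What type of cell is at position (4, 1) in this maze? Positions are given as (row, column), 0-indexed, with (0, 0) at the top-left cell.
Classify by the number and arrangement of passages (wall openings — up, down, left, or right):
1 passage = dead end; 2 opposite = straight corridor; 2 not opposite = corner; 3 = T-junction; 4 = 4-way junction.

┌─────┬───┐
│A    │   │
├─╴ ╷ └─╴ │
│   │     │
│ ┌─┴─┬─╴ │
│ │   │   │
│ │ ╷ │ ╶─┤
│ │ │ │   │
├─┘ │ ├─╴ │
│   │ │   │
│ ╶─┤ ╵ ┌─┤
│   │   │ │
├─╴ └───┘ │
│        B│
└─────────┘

Checking cell at (4, 1):
Number of passages: 2
Cell type: corner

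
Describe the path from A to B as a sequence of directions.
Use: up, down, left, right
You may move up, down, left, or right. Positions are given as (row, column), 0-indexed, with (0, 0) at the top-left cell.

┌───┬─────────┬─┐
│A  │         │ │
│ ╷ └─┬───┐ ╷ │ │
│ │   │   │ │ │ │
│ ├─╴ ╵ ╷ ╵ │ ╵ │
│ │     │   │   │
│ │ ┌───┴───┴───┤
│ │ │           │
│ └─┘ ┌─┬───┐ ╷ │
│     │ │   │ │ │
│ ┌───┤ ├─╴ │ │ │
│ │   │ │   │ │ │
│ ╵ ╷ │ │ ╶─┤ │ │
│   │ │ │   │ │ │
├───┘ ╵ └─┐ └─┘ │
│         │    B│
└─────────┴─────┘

Finding the path and converting it to directions:
Path through cells: (0,0) → (1,0) → (2,0) → (3,0) → (4,0) → (4,1) → (4,2) → (3,2) → (3,3) → (3,4) → (3,5) → (3,6) → (3,7) → (4,7) → (5,7) → (6,7) → (7,7)
Directions: down, down, down, down, right, right, up, right, right, right, right, right, down, down, down, down

Solution:

┌───┬─────────┬─┐
│A  │         │ │
│ ╷ └─┬───┐ ╷ │ │
│↓│   │   │ │ │ │
│ ├─╴ ╵ ╷ ╵ │ ╵ │
│↓│     │   │   │
│ │ ┌───┴───┴───┤
│↓│ │↱ → → → → ↓│
│ └─┘ ┌─┬───┐ ╷ │
│↳ → ↑│ │   │ │↓│
│ ┌───┤ ├─╴ │ │ │
│ │   │ │   │ │↓│
│ ╵ ╷ │ │ ╶─┤ │ │
│   │ │ │   │ │↓│
├───┘ ╵ └─┐ └─┘ │
│         │    B│
└─────────┴─────┘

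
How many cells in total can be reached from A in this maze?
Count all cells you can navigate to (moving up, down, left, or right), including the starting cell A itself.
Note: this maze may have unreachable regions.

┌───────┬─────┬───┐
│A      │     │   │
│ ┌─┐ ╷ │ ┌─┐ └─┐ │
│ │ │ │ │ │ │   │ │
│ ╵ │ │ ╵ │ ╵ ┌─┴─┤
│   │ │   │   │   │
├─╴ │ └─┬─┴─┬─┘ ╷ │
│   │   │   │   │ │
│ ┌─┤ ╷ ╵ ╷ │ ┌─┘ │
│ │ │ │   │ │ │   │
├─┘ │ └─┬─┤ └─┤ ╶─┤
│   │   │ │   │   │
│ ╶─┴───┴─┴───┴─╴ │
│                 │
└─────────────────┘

Using BFS/flood-fill to find all reachable cells from A:
Maze size: 7 × 9 = 63 total cells
26 cell(s) are walled off and cannot be reached from A.
Reachable cells: 37

Reachable region (· marks reachable cells):

┌───────┬─────┬───┐
│A · · ·│· · ·│   │
│ ┌─┐ ╷ │ ┌─┐ └─┐ │
│·│·│·│·│·│·│· ·│ │
│ ╵ │ │ ╵ │ ╵ ┌─┴─┤
│· ·│·│· ·│· ·│   │
├─╴ │ └─┬─┴─┬─┘ ╷ │
│· ·│· ·│· ·│   │ │
│ ┌─┤ ╷ ╵ ╷ │ ┌─┘ │
│·│ │·│· ·│·│ │   │
├─┘ │ └─┬─┤ └─┤ ╶─┤
│   │· ·│ │· ·│   │
│ ╶─┴───┴─┴───┴─╴ │
│                 │
└─────────────────┘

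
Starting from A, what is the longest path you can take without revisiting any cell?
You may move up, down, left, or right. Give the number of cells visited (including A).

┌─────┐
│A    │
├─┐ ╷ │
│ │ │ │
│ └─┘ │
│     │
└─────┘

Finding longest simple path using DFS:
Start: (0, 0)
Longest path visits 8 cells
Path: A → right → right → down → down → left → left → up

Solution:

┌─────┐
│A → ↓│
├─┐ ╷ │
│B│ │↓│
│ └─┘ │
│↑ ← ↲│
└─────┘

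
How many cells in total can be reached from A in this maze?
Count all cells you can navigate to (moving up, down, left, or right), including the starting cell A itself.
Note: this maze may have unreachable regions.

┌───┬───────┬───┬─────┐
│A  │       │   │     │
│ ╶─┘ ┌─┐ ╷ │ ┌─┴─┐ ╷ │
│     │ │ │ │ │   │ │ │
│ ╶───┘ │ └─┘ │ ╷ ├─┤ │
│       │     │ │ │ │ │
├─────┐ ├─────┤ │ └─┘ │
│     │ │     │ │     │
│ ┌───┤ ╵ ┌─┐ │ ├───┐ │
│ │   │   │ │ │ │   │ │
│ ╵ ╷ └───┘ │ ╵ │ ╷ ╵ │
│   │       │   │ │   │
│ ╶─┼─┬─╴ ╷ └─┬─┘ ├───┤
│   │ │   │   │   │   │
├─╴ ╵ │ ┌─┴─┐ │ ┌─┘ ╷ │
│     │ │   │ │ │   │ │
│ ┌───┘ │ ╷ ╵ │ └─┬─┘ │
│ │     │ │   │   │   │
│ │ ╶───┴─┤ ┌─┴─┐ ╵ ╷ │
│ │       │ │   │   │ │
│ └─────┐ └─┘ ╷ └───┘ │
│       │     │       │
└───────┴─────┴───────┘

Using BFS/flood-fill to find all reachable cells from A:
Maze size: 11 × 11 = 121 total cells
1 cell(s) are walled off and cannot be reached from A.
Reachable cells: 120

Reachable region (· marks reachable cells):

┌───┬───────┬───┬─────┐
│A ·│· · · ·│· ·│· · ·│
│ ╶─┘ ┌─┐ ╷ │ ┌─┴─┐ ╷ │
│· · ·│·│·│·│·│· ·│·│·│
│ ╶───┘ │ └─┘ │ ╷ ├─┤ │
│· · · ·│· · ·│·│·│ │·│
├─────┐ ├─────┤ │ └─┘ │
│· · ·│·│· · ·│·│· · ·│
│ ┌───┤ ╵ ┌─┐ │ ├───┐ │
│·│· ·│· ·│·│·│·│· ·│·│
│ ╵ ╷ └───┘ │ ╵ │ ╷ ╵ │
│· ·│· · · ·│· ·│·│· ·│
│ ╶─┼─┬─╴ ╷ └─┬─┘ ├───┤
│· ·│·│· ·│· ·│· ·│· ·│
├─╴ ╵ │ ┌─┴─┐ │ ┌─┘ ╷ │
│· · ·│·│· ·│·│·│· ·│·│
│ ┌───┘ │ ╷ ╵ │ └─┬─┘ │
│·│· · ·│·│· ·│· ·│· ·│
│ │ ╶───┴─┤ ┌─┴─┐ ╵ ╷ │
│·│· · · ·│·│· ·│· ·│·│
│ └─────┐ └─┘ ╷ └───┘ │
│· · · ·│· · ·│· · · ·│
└───────┴─────┴───────┘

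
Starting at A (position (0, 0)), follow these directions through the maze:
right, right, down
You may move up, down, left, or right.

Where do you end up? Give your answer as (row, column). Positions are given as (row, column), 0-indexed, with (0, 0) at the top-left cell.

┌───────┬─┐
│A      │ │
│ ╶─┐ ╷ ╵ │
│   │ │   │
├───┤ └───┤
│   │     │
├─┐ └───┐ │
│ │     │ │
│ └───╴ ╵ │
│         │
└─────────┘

Following directions step by step:
Start: (0, 0)
  right: (0, 0) → (0, 1)
  right: (0, 1) → (0, 2)
  down: (0, 2) → (1, 2)
Final position: (1, 2)

Path taken:

┌───────┬─┐
│A → ↓  │ │
│ ╶─┐ ╷ ╵ │
│   │B│   │
├───┤ └───┤
│   │     │
├─┐ └───┐ │
│ │     │ │
│ └───╴ ╵ │
│         │
└─────────┘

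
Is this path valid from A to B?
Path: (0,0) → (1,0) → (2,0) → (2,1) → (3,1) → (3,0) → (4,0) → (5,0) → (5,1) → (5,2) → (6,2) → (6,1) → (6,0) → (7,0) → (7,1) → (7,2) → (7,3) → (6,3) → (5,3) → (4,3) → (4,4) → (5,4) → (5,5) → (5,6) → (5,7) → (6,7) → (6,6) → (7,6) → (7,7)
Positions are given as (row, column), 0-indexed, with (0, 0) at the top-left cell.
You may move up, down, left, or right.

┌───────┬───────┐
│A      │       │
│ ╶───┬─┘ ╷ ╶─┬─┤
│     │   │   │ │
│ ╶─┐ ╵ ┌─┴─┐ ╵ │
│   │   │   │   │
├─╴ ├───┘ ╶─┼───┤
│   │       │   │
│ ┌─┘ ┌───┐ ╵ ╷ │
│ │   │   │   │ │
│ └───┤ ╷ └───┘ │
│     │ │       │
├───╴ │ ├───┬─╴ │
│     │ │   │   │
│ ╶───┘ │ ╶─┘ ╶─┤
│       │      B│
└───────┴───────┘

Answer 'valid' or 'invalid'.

Checking path validity:
Result: All consecutive moves are passable.

valid

Correct solution:

┌───────┬───────┐
│A      │       │
│ ╶───┬─┘ ╷ ╶─┬─┤
│↓    │   │   │ │
│ ╶─┐ ╵ ┌─┴─┐ ╵ │
│↳ ↓│   │   │   │
├─╴ ├───┘ ╶─┼───┤
│↓ ↲│       │   │
│ ┌─┘ ┌───┐ ╵ ╷ │
│↓│   │↱ ↓│   │ │
│ └───┤ ╷ └───┘ │
│↳ → ↓│↑│↳ → → ↓│
├───╴ │ ├───┬─╴ │
│↓ ← ↲│↑│   │↓ ↲│
│ ╶───┘ │ ╶─┘ ╶─┤
│↳ → → ↑│    ↳ B│
└───────┴───────┘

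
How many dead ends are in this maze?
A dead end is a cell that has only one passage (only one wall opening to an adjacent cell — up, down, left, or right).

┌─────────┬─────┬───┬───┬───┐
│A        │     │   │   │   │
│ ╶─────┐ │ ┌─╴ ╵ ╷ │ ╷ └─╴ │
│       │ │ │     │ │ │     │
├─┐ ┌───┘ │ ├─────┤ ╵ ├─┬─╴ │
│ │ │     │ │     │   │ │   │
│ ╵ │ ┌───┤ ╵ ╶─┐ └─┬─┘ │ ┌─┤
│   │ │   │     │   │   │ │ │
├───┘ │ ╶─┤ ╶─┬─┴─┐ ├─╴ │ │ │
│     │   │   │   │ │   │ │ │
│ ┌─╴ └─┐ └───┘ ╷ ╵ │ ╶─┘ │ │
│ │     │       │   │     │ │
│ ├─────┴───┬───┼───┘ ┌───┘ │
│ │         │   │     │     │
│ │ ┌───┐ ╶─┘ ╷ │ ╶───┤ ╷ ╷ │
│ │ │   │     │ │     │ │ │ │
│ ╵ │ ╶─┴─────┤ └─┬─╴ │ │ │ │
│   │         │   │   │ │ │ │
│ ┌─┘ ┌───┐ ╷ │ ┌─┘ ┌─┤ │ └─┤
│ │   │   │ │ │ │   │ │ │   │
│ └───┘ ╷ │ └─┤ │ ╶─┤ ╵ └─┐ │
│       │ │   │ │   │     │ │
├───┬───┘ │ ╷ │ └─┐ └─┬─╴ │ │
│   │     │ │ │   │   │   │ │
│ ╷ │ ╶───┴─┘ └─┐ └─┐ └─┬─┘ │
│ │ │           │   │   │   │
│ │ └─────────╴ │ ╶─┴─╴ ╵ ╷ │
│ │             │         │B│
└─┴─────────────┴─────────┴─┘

Checking each cell for number of passages:

Dead ends found at positions:
  (0, 12)
  (1, 3)
  (1, 6)
  (2, 0)
  (2, 11)
  (3, 4)
  (3, 7)
  (3, 10)
  (3, 13)
  (4, 6)
  (5, 1)
  (5, 3)
  (6, 5)
  (7, 3)
  (8, 8)
  (8, 13)
  (9, 1)
  (9, 6)
  (9, 10)
  (11, 5)
  (11, 11)
  (12, 9)
  (13, 0)
  (13, 13)
Total dead ends: 24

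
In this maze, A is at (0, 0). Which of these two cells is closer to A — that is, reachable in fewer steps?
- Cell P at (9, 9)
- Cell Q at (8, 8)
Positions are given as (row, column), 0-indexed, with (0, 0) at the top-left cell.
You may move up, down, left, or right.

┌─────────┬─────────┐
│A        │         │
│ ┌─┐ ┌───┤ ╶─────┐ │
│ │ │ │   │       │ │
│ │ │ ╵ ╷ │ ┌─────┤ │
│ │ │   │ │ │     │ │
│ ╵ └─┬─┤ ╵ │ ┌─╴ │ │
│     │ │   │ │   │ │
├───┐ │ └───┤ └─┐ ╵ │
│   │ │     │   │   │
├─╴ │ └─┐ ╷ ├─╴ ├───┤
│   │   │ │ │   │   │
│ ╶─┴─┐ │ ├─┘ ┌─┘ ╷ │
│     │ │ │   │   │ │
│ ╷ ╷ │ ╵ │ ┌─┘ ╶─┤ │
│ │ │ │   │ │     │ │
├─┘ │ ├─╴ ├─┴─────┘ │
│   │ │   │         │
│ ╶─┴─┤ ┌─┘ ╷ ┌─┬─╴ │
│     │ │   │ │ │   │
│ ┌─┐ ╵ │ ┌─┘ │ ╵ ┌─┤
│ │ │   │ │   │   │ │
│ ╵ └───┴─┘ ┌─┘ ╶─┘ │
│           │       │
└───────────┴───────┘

Shortest path A → P at (9, 9): 34 steps
Shortest path A → Q at (8, 8): 32 steps

Q is closer (32 steps vs 34 steps).

Path to P:

┌─────────┬─────────┐
│A        │         │
│ ┌─┐ ┌───┤ ╶─────┐ │
│↓│ │ │   │       │ │
│ │ │ ╵ ╷ │ ┌─────┤ │
│↓│ │   │ │ │     │ │
│ ╵ └─┬─┤ ╵ │ ┌─╴ │ │
│↳ → ↓│ │   │ │   │ │
├───┐ │ └───┤ └─┐ ╵ │
│   │↓│     │   │   │
├─╴ │ └─┐ ╷ ├─╴ ├───┤
│   │↳ ↓│ │ │   │   │
│ ╶─┴─┐ │ ├─┘ ┌─┘ ╷ │
│     │↓│ │   │   │ │
│ ╷ ╷ │ ╵ │ ┌─┘ ╶─┤ │
│ │ │ │↳ ↓│ │     │ │
├─┘ │ ├─╴ ├─┴─────┘ │
│   │ │↓ ↲│  ↱ → → ↓│
│ ╶─┴─┤ ┌─┘ ╷ ┌─┬─╴ │
│↓ ← ↰│↓│   │↑│ │  P│
│ ┌─┐ ╵ │ ┌─┘ │ ╵ ┌─┤
│↓│ │↑ ↲│ │↱ ↑│   │ │
│ ╵ └───┴─┘ ┌─┘ ╶─┘ │
│↳ → → → → ↑│       │
└───────────┴───────┘

Path to Q:

┌─────────┬─────────┐
│A        │         │
│ ┌─┐ ┌───┤ ╶─────┐ │
│↓│ │ │   │       │ │
│ │ │ ╵ ╷ │ ┌─────┤ │
│↓│ │   │ │ │     │ │
│ ╵ └─┬─┤ ╵ │ ┌─╴ │ │
│↳ → ↓│ │   │ │   │ │
├───┐ │ └───┤ └─┐ ╵ │
│   │↓│     │   │   │
├─╴ │ └─┐ ╷ ├─╴ ├───┤
│   │↳ ↓│ │ │   │   │
│ ╶─┴─┐ │ ├─┘ ┌─┘ ╷ │
│     │↓│ │   │   │ │
│ ╷ ╷ │ ╵ │ ┌─┘ ╶─┤ │
│ │ │ │↳ ↓│ │     │ │
├─┘ │ ├─╴ ├─┴─────┘ │
│   │ │↓ ↲│  ↱ → Q  │
│ ╶─┴─┤ ┌─┘ ╷ ┌─┬─╴ │
│↓ ← ↰│↓│   │↑│ │   │
│ ┌─┐ ╵ │ ┌─┘ │ ╵ ┌─┤
│↓│ │↑ ↲│ │↱ ↑│   │ │
│ ╵ └───┴─┘ ┌─┘ ╶─┘ │
│↳ → → → → ↑│       │
└───────────┴───────┘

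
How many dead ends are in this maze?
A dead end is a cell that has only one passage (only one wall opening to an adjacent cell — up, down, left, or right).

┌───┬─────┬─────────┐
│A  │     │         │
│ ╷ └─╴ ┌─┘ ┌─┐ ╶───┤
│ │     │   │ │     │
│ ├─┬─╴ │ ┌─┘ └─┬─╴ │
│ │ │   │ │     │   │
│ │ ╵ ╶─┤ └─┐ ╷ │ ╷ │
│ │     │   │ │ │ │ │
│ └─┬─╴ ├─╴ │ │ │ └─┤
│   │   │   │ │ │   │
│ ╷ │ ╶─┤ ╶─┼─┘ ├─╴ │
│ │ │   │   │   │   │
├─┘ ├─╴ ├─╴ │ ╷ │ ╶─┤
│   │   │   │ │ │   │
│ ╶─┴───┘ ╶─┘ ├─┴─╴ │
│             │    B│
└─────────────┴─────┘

Checking each cell for number of passages:

Dead ends found at positions:
  (0, 2)
  (0, 4)
  (0, 9)
  (1, 6)
  (2, 1)
  (2, 5)
  (3, 9)
  (4, 6)
  (5, 0)
  (6, 2)
  (6, 7)
  (7, 7)
Total dead ends: 12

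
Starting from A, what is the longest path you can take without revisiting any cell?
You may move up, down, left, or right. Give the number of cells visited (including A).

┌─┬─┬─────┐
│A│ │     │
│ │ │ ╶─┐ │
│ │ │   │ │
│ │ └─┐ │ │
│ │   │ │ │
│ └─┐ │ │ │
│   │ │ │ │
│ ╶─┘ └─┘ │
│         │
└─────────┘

Finding longest simple path using DFS:
Start: (0, 0)
Longest path visits 19 cells
Path: A → down → down → down → down → right → right → right → right → up → up → up → up → left → left → down → right → down → down

Solution:

┌─┬─┬─────┐
│A│ │↓ ← ↰│
│ │ │ ╶─┐ │
│↓│ │↳ ↓│↑│
│ │ └─┐ │ │
│↓│   │↓│↑│
│ └─┐ │ │ │
│↓  │ │B│↑│
│ ╶─┘ └─┘ │
│↳ → → → ↑│
└─────────┘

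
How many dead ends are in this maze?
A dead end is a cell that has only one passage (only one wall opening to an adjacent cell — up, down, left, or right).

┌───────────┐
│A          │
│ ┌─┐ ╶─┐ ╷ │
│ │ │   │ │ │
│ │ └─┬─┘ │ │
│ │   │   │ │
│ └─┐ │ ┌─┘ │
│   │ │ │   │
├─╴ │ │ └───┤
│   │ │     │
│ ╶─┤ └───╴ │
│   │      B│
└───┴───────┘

Checking each cell for number of passages:

Dead ends found at positions:
  (1, 1)
  (1, 3)
  (3, 4)
  (5, 1)
Total dead ends: 4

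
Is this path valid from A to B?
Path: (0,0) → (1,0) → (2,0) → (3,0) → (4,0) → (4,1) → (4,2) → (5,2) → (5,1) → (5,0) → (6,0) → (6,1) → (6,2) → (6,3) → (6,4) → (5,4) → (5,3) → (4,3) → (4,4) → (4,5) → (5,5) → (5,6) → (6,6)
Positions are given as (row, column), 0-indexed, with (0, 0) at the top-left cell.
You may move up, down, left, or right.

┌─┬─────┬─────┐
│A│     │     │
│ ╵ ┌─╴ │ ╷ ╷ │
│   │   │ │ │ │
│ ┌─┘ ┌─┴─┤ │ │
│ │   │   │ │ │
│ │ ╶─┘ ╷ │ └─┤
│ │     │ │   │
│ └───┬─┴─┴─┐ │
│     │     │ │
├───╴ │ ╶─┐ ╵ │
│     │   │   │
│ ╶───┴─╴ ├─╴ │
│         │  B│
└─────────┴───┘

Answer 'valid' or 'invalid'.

Checking path validity:
Result: All consecutive moves are passable.

valid

Correct solution:

┌─┬─────┬─────┐
│A│     │     │
│ ╵ ┌─╴ │ ╷ ╷ │
│↓  │   │ │ │ │
│ ┌─┘ ┌─┴─┤ │ │
│↓│   │   │ │ │
│ │ ╶─┘ ╷ │ └─┤
│↓│     │ │   │
│ └───┬─┴─┴─┐ │
│↳ → ↓│↱ → ↓│ │
├───╴ │ ╶─┐ ╵ │
│↓ ← ↲│↑ ↰│↳ ↓│
│ ╶───┴─╴ ├─╴ │
│↳ → → → ↑│  B│
└─────────┴───┘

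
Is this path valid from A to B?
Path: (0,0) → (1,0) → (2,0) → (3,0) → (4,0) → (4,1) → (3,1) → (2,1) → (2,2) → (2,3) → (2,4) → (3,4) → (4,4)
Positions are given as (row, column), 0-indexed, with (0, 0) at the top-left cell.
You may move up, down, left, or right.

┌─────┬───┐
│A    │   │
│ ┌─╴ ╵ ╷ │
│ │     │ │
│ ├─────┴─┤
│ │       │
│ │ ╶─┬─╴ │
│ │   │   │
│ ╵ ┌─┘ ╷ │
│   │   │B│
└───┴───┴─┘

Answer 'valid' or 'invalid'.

Checking path validity:
Result: All consecutive moves are passable.

valid

Correct solution:

┌─────┬───┐
│A    │   │
│ ┌─╴ ╵ ╷ │
│↓│     │ │
│ ├─────┴─┤
│↓│↱ → → ↓│
│ │ ╶─┬─╴ │
│↓│↑  │  ↓│
│ ╵ ┌─┘ ╷ │
│↳ ↑│   │B│
└───┴───┴─┘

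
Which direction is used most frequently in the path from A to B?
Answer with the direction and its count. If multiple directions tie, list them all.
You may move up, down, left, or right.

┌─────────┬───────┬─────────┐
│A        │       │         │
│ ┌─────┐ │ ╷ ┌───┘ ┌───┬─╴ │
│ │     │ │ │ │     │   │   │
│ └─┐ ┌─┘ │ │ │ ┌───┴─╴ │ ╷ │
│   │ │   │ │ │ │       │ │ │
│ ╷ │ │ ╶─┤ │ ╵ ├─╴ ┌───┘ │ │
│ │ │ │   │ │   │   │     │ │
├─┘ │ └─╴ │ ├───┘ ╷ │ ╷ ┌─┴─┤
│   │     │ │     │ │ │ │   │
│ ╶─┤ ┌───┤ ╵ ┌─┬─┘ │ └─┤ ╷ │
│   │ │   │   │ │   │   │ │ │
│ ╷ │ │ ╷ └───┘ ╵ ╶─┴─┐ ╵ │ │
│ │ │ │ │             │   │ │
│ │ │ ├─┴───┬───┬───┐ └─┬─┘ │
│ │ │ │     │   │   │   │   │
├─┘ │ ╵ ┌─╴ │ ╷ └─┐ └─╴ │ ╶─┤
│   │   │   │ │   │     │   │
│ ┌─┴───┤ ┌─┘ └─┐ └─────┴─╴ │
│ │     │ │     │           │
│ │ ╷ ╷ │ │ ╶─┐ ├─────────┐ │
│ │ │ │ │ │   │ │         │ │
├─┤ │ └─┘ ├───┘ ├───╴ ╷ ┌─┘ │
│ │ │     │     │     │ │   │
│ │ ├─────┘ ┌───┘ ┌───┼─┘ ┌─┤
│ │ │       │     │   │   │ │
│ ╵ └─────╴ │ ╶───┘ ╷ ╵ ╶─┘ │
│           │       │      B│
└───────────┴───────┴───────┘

Directions: right, right, right, right, down, down, left, down, right, down, left, left, down, down, down, down, right, up, right, right, down, left, down, down, down, left, left, up, up, left, down, down, down, down, right, right, right, right, up, up, right, right, up, up, left, up, up, right, down, right, down, right, right, right, right, right, down, down, left, down, left, down, right, right
Counts: {'right': 23, 'down': 22, 'left': 10, 'up': 9}
Most common: right (23 times)

Solution:

┌─────────┬───────┬─────────┐
│A → → → ↓│       │         │
│ ┌─────┐ │ ╷ ┌───┘ ┌───┬─╴ │
│ │     │↓│ │ │     │   │   │
│ └─┐ ┌─┘ │ │ │ ┌───┴─╴ │ ╷ │
│   │ │↓ ↲│ │ │ │       │ │ │
│ ╷ │ │ ╶─┤ │ ╵ ├─╴ ┌───┘ │ │
│ │ │ │↳ ↓│ │   │   │     │ │
├─┘ │ └─╴ │ ├───┘ ╷ │ ╷ ┌─┴─┤
│   │↓ ← ↲│ │     │ │ │ │   │
│ ╶─┤ ┌───┤ ╵ ┌─┬─┘ │ └─┤ ╷ │
│   │↓│   │   │ │   │   │ │ │
│ ╷ │ │ ╷ └───┘ ╵ ╶─┴─┐ ╵ │ │
│ │ │↓│ │             │   │ │
│ │ │ ├─┴───┬───┬───┐ └─┬─┘ │
│ │ │↓│↱ → ↓│↱ ↓│   │   │   │
├─┘ │ ╵ ┌─╴ │ ╷ └─┐ └─╴ │ ╶─┤
│   │↳ ↑│↓ ↲│↑│↳ ↓│     │   │
│ ┌─┴───┤ ┌─┘ └─┐ └─────┴─╴ │
│ │↓ ↰  │↓│  ↑ ↰│↳ → → → → ↓│
│ │ ╷ ╷ │ │ ╶─┐ ├─────────┐ │
│ │↓│↑│ │↓│   │↑│         │↓│
├─┤ │ └─┘ ├───┘ ├───╴ ╷ ┌─┘ │
│ │↓│↑ ← ↲│↱ → ↑│     │ │↓ ↲│
│ │ ├─────┘ ┌───┘ ┌───┼─┘ ┌─┤
│ │↓│      ↑│     │   │↓ ↲│ │
│ ╵ └─────╴ │ ╶───┘ ╷ ╵ ╶─┘ │
│  ↳ → → → ↑│       │  ↳ → B│
└───────────┴───────┴───────┘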